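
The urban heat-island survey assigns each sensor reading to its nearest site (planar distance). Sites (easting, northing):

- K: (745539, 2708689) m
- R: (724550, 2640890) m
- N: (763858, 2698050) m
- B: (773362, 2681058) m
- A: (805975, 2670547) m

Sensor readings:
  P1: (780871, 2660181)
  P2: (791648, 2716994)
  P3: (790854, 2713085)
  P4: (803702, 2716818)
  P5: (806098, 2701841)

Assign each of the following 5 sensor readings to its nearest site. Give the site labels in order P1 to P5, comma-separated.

B, N, N, N, A

P1 → B (d²=492234210.00)
P2 → N (d²=1131159236.00)
P3 → N (d²=954835241.00)
P4 → N (d²=1939782160.00)
P5 → A (d²=979329565.00)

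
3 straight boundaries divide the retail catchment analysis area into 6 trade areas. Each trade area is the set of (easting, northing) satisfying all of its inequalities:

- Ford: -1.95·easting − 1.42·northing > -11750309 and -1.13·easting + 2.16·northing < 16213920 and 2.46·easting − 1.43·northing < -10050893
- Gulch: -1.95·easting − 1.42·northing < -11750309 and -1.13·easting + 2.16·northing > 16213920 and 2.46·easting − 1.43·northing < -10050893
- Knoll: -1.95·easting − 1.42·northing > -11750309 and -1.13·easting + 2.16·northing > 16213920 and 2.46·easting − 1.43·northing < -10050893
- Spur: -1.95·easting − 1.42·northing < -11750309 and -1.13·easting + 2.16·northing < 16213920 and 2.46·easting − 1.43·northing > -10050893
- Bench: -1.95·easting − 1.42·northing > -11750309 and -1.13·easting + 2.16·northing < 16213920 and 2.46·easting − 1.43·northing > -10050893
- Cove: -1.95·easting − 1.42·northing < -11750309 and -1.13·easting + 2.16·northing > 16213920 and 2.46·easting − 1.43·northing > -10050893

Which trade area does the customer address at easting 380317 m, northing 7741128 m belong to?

-1.95·380317 − 1.42·7741128 = -11734019.910, which is > -11750309
-1.13·380317 + 2.16·7741128 = 16291078.270, which is > 16213920
2.46·380317 − 1.43·7741128 = -10134233.220, which is < -10050893
This sign pattern matches Knoll.

Knoll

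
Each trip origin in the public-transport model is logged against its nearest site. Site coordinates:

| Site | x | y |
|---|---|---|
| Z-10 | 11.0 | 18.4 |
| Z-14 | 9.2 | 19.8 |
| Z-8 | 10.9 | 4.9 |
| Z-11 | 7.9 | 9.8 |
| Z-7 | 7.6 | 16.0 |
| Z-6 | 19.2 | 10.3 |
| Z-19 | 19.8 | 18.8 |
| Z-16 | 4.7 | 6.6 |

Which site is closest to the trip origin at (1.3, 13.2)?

Squared distances to each site:
Z-10: 121.130; Z-14: 105.970; Z-8: 161.050; Z-11: 55.120; Z-7: 47.530; Z-6: 328.820; Z-19: 373.610; Z-16: 55.120.
Minimum at Z-7.

Z-7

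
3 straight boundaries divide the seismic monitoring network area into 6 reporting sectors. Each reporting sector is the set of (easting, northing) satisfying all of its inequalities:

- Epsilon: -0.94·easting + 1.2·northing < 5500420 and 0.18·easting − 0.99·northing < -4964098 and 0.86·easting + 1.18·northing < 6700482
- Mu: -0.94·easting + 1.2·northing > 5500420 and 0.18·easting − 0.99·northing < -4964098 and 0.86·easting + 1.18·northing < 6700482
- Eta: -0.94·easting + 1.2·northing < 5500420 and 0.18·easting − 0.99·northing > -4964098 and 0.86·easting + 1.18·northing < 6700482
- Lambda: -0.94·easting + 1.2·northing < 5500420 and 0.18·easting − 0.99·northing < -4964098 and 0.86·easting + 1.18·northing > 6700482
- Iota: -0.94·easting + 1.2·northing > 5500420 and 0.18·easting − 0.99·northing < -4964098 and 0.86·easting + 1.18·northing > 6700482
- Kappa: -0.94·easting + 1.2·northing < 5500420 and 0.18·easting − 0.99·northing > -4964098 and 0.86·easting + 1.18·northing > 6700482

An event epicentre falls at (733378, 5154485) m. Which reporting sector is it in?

-0.94·733378 + 1.2·5154485 = 5496006.680, which is < 5500420
0.18·733378 − 0.99·5154485 = -4970932.110, which is < -4964098
0.86·733378 + 1.18·5154485 = 6712997.380, which is > 6700482
This sign pattern matches Lambda.

Lambda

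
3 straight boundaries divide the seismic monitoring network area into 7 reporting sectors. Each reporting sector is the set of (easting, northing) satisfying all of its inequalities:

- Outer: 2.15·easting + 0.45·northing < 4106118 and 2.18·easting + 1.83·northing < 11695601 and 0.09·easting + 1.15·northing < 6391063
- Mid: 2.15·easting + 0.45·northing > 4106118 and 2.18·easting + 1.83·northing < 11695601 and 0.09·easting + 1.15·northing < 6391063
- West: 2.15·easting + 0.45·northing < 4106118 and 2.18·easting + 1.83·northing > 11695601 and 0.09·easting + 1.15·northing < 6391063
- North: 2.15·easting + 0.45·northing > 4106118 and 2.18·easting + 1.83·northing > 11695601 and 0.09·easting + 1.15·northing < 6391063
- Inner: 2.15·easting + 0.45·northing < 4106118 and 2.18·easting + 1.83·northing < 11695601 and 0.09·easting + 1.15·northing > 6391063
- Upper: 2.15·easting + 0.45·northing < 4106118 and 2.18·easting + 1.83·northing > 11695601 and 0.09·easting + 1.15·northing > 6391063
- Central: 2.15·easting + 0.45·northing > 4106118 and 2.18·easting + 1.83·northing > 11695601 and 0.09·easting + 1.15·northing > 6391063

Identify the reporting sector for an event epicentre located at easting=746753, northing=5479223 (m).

Outer

2.15·746753 + 0.45·5479223 = 4071169.300, which is < 4106118
2.18·746753 + 1.83·5479223 = 11654899.630, which is < 11695601
0.09·746753 + 1.15·5479223 = 6368314.220, which is < 6391063
This sign pattern matches Outer.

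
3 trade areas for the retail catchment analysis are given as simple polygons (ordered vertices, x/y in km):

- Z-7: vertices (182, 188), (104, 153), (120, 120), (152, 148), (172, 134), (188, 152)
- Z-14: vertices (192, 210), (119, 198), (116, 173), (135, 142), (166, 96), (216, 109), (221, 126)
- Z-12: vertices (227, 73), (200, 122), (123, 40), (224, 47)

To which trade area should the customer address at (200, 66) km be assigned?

Z-12

Cast a ray rightward from (200, 66). For each polygon, the edges (by vertex number in listed order) whose endpoints lie on opposite sides of y = 66, where each meets that height, and whether that is right or left of the point:
Z-7: no edge straddles that height → 0 crossings.
Z-14: no edge straddles that height → 0 crossings.
Z-12: 2–3 at x≈147.4 (left), 4–1 at x≈226.2 (right) → 1 crossing.
Only Z-12 has an odd count, so the point is inside Z-12.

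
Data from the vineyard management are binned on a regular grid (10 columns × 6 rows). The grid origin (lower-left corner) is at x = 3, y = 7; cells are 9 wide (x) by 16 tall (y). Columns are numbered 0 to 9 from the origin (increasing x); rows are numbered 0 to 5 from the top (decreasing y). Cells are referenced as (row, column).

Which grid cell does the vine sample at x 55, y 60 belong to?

Column index: ⌊(55 − 3) / 9⌋ = ⌊5.778⌋ = 5
Row offset from origin: ⌊(60 − 7) / 16⌋ = ⌊3.312⌋ = 3 → row 2 (counted from top)

(2, 5)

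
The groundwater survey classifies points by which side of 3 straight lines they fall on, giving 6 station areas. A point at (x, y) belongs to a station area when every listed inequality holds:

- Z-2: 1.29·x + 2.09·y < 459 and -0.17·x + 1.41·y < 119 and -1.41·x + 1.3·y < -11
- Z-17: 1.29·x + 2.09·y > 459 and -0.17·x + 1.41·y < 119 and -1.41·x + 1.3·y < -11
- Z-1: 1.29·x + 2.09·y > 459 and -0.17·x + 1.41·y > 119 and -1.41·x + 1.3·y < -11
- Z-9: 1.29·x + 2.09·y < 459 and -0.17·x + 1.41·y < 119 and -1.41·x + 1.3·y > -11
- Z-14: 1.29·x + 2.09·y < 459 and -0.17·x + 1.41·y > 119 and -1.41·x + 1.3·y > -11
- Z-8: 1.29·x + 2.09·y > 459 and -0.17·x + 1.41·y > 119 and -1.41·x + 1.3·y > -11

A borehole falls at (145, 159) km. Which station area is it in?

Z-8

1.29·145 + 2.09·159 = 519.360, which is > 459
-0.17·145 + 1.41·159 = 199.540, which is > 119
-1.41·145 + 1.3·159 = 2.250, which is > -11
This sign pattern matches Z-8.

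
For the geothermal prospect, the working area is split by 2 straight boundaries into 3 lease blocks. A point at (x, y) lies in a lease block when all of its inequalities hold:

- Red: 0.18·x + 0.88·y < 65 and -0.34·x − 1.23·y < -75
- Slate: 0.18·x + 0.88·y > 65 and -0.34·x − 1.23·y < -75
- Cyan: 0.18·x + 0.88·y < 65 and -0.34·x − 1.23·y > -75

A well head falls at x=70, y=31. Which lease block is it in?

0.18·70 + 0.88·31 = 39.880, which is < 65
-0.34·70 − 1.23·31 = -61.930, which is > -75
This sign pattern matches Cyan.

Cyan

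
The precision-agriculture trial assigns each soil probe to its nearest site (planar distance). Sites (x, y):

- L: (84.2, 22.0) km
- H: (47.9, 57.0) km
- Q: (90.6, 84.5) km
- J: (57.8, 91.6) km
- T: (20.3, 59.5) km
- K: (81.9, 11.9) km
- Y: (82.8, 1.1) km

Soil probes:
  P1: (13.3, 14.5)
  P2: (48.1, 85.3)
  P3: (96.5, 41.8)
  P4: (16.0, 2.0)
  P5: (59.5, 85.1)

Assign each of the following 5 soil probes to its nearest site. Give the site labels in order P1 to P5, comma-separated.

P1 → T (d²=2074.00)
P2 → J (d²=133.78)
P3 → L (d²=543.33)
P4 → T (d²=3324.74)
P5 → J (d²=45.14)

T, J, L, T, J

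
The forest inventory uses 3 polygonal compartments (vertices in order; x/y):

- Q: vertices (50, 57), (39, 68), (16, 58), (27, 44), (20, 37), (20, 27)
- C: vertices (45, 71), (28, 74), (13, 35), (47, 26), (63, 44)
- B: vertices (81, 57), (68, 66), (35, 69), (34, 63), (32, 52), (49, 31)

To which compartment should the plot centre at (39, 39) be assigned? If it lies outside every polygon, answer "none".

C

Cast a ray rightward from (39, 39). For each polygon, the edges (by vertex number in listed order) whose endpoints lie on opposite sides of y = 39, where each meets that height, and whether that is right or left of the point:
Q: 4–5 at x≈22.0 (left), 6–1 at x≈32.0 (left) → 0 crossings.
C: 2–3 at x≈14.5 (left), 4–5 at x≈58.6 (right) → 1 crossing.
B: 5–6 at x≈42.5 (right), 6–1 at x≈58.8 (right) → 2 crossings.
Only C has an odd count, so the point is inside C.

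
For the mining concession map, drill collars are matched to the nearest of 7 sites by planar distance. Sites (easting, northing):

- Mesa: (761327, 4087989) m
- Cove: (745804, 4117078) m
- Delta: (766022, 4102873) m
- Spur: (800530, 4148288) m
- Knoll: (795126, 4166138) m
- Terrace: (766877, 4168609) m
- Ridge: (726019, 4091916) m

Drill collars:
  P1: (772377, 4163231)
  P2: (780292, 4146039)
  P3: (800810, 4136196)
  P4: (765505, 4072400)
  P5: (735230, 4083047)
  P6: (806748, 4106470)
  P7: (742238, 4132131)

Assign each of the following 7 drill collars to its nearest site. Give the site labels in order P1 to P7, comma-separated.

Terrace, Spur, Spur, Mesa, Ridge, Delta, Cove

P1 → Terrace (d²=59172884.00)
P2 → Spur (d²=414634645.00)
P3 → Spur (d²=146294864.00)
P4 → Mesa (d²=260472605.00)
P5 → Ridge (d²=163501682.00)
P6 → Delta (d²=1671545485.00)
P7 → Cove (d²=239309165.00)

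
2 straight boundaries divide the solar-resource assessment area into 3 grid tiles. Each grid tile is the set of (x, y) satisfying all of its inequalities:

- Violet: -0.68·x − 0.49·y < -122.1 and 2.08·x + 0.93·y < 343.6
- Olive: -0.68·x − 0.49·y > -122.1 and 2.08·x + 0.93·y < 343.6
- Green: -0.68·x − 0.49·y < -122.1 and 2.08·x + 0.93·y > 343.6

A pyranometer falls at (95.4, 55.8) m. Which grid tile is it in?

-0.68·95.4 − 0.49·55.8 = -92.214, which is > -122.1
2.08·95.4 + 0.93·55.8 = 250.326, which is < 343.6
This sign pattern matches Olive.

Olive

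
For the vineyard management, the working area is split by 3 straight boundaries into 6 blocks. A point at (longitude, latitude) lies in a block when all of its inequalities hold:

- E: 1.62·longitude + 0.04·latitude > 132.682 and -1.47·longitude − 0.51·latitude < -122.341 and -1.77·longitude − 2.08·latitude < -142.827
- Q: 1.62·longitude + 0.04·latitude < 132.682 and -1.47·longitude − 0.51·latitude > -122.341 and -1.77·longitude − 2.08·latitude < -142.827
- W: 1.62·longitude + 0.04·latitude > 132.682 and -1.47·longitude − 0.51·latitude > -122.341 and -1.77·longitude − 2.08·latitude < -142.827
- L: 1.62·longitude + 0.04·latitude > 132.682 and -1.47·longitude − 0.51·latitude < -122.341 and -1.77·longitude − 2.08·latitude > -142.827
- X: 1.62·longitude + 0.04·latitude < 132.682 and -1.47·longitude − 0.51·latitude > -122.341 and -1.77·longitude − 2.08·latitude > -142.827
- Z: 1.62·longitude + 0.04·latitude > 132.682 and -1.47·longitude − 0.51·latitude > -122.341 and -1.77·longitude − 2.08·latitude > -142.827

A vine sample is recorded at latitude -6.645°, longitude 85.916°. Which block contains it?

1.62·85.916 + 0.04·-6.645 = 138.918, which is > 132.682
-1.47·85.916 − 0.51·-6.645 = -122.908, which is < -122.341
-1.77·85.916 − 2.08·-6.645 = -138.250, which is > -142.827
This sign pattern matches L.

L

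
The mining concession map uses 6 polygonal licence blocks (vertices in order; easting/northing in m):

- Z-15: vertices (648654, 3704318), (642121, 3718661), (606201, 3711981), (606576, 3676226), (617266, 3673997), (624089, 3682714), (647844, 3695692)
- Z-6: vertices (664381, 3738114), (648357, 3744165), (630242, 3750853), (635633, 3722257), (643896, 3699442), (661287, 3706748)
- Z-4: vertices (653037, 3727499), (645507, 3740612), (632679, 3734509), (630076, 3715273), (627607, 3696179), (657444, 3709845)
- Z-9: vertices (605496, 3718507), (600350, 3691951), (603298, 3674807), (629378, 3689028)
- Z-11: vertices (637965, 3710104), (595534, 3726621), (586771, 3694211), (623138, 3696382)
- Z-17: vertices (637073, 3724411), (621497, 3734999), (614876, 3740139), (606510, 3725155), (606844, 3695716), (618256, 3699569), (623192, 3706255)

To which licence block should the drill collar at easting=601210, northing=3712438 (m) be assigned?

Z-11

Cast a ray rightward from (601210, 3712438). For each polygon, the edges (by vertex number in listed order) whose endpoints lie on opposite sides of northing = 3712438, where each meets that height, and whether that is right or left of the point:
Z-15: 1–2 at easting≈644955.5 (right), 2–3 at easting≈608658.4 (right) → 2 crossings.
Z-6: 4–5 at easting≈639189.2 (right), 6–1 at easting≈661848.3 (right) → 2 crossings.
Z-4: 4–5 at easting≈629709.4 (right), 6–1 at easting≈656796.7 (right) → 2 crossings.
Z-9: 1–2 at easting≈604320.0 (right), 4–1 at easting≈610412.7 (right) → 2 crossings.
Z-11: 1–2 at easting≈631969.1 (right), 2–3 at easting≈591699.2 (left) → 1 crossing.
Z-17: 4–5 at easting≈606654.3 (right), 7–1 at easting≈627919.2 (right) → 2 crossings.
Only Z-11 has an odd count, so the point is inside Z-11.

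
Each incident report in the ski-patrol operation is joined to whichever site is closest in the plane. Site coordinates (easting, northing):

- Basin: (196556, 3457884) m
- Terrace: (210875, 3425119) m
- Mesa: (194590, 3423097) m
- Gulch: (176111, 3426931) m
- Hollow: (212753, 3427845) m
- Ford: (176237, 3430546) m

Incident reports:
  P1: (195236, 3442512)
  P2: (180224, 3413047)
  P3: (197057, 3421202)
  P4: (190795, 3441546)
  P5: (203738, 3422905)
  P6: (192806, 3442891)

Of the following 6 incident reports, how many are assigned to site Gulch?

P1 → Basin
P2 → Gulch
P3 → Mesa
P4 → Basin
P5 → Terrace
P6 → Basin
1 of the 6 goes to Gulch.

1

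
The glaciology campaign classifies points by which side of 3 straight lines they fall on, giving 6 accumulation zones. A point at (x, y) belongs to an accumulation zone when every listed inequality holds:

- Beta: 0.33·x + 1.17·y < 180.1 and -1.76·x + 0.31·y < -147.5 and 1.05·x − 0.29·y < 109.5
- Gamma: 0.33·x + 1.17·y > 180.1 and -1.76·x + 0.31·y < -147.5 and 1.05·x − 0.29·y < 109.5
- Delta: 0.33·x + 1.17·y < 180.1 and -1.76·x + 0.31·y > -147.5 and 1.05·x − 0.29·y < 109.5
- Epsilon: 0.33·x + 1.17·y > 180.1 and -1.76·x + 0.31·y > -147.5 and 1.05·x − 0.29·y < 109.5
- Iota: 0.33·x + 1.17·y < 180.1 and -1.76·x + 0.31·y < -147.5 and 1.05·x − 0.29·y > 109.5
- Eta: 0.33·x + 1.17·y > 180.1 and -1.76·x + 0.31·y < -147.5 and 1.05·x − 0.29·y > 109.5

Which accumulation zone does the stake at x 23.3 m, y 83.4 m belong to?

Delta

0.33·23.3 + 1.17·83.4 = 105.267, which is < 180.1
-1.76·23.3 + 0.31·83.4 = -15.154, which is > -147.5
1.05·23.3 − 0.29·83.4 = 0.279, which is < 109.5
This sign pattern matches Delta.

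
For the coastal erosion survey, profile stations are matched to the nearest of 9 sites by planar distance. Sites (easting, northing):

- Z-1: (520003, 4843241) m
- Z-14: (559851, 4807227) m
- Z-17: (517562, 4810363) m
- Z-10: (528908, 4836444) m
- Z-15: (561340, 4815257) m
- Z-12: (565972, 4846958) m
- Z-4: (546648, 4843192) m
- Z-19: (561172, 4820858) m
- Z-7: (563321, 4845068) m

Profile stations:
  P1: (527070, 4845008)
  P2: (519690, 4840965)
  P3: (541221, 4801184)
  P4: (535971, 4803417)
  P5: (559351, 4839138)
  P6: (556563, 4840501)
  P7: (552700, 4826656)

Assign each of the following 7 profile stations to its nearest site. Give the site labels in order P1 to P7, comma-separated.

Z-1, Z-1, Z-14, Z-17, Z-7, Z-7, Z-19

P1 → Z-1 (d²=53064778.00)
P2 → Z-1 (d²=5278145.00)
P3 → Z-14 (d²=383594749.00)
P4 → Z-17 (d²=387138197.00)
P5 → Z-7 (d²=50925800.00)
P6 → Z-7 (d²=66528053.00)
P7 → Z-19 (d²=105391588.00)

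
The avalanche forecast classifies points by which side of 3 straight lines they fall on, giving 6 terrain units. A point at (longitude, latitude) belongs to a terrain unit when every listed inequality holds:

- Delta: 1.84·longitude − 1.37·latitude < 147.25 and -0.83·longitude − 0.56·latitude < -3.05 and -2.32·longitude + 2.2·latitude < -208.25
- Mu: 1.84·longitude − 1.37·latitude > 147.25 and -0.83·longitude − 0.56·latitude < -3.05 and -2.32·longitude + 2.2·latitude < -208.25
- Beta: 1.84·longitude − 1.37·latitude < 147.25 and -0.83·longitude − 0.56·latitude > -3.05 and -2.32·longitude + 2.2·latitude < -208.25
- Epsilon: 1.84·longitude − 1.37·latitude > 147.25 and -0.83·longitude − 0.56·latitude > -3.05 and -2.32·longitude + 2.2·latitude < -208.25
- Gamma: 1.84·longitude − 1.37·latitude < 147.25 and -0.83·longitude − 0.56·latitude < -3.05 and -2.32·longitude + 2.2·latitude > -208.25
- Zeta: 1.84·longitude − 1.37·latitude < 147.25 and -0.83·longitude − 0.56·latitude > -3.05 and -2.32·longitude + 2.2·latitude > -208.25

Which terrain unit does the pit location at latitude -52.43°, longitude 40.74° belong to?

Delta

1.84·40.74 − 1.37·-52.43 = 146.791, which is < 147.25
-0.83·40.74 − 0.56·-52.43 = -4.453, which is < -3.05
-2.32·40.74 + 2.2·-52.43 = -209.863, which is < -208.25
This sign pattern matches Delta.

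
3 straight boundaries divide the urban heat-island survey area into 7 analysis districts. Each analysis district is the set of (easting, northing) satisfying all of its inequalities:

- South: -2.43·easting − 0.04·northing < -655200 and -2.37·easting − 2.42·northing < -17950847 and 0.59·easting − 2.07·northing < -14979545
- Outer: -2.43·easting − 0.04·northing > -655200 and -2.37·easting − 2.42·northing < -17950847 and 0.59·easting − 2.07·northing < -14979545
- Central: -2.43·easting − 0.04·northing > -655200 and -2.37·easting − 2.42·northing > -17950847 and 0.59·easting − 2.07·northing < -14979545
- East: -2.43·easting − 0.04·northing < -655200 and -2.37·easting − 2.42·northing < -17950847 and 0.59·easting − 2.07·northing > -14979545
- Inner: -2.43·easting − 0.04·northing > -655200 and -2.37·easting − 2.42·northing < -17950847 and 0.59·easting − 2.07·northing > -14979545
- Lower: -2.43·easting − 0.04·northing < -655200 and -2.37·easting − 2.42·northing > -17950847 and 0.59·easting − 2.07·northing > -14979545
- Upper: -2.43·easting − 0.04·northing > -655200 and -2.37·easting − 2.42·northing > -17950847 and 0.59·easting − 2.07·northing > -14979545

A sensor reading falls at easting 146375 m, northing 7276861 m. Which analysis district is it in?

-2.43·146375 − 0.04·7276861 = -646765.690, which is > -655200
-2.37·146375 − 2.42·7276861 = -17956912.370, which is < -17950847
0.59·146375 − 2.07·7276861 = -14976741.020, which is > -14979545
This sign pattern matches Inner.

Inner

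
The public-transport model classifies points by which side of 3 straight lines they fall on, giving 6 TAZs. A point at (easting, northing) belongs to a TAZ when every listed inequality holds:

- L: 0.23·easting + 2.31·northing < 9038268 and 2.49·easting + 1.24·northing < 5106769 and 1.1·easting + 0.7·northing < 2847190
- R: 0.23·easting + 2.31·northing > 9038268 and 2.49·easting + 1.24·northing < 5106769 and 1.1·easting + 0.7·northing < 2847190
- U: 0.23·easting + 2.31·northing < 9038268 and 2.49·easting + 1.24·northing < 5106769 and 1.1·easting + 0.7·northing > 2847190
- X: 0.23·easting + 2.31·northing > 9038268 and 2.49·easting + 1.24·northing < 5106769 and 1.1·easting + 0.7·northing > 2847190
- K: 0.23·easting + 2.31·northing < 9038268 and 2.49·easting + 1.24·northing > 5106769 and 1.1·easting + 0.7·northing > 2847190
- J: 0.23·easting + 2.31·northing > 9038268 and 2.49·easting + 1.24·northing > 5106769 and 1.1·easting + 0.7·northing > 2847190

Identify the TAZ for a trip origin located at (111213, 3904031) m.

0.23·111213 + 2.31·3904031 = 9043890.600, which is > 9038268
2.49·111213 + 1.24·3904031 = 5117918.810, which is > 5106769
1.1·111213 + 0.7·3904031 = 2855156.000, which is > 2847190
This sign pattern matches J.

J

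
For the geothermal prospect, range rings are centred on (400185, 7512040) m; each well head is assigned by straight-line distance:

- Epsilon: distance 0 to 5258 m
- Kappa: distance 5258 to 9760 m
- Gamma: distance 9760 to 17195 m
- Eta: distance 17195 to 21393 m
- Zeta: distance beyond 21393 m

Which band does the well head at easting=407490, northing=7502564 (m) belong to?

Gamma

Distance = √((407490−400185)² + (7502564−7512040)²) = √(53363025.000 + 89794576.000) = 11964.849 m.
9760 ≤ 11964.849 < 17195 → Gamma.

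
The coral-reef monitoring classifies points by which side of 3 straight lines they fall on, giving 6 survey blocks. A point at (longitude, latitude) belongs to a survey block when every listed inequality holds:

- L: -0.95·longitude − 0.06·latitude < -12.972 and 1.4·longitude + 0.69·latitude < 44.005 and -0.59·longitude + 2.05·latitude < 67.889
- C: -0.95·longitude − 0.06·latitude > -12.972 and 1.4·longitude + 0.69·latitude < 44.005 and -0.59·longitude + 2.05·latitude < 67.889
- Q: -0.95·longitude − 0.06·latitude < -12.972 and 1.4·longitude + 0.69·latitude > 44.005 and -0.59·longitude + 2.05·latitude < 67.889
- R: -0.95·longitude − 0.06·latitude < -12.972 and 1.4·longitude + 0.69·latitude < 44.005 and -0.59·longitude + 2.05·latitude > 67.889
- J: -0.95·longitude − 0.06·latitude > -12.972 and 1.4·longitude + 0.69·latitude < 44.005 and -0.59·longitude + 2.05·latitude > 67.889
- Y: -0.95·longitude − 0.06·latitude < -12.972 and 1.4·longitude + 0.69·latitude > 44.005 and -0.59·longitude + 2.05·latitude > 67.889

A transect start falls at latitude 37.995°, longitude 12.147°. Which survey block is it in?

R

-0.95·12.147 − 0.06·37.995 = -13.819, which is < -12.972
1.4·12.147 + 0.69·37.995 = 43.222, which is < 44.005
-0.59·12.147 + 2.05·37.995 = 70.723, which is > 67.889
This sign pattern matches R.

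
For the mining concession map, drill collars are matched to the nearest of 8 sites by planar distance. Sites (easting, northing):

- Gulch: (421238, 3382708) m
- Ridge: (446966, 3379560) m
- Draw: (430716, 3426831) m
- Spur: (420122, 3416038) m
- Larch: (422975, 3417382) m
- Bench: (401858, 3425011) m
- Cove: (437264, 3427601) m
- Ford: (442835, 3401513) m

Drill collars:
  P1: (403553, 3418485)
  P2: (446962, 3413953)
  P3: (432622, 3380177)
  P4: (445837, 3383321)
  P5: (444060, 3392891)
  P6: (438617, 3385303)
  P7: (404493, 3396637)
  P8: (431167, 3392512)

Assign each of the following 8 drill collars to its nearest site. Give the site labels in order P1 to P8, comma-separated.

Bench, Ford, Gulch, Ridge, Ford, Ridge, Gulch, Gulch

P1 → Bench (d²=45461701.00)
P2 → Ford (d²=171785729.00)
P3 → Gulch (d²=136001417.00)
P4 → Ridge (d²=15419762.00)
P5 → Ford (d²=75839509.00)
P6 → Ridge (d²=102687850.00)
P7 → Gulch (d²=474412066.00)
P8 → Gulch (d²=194703457.00)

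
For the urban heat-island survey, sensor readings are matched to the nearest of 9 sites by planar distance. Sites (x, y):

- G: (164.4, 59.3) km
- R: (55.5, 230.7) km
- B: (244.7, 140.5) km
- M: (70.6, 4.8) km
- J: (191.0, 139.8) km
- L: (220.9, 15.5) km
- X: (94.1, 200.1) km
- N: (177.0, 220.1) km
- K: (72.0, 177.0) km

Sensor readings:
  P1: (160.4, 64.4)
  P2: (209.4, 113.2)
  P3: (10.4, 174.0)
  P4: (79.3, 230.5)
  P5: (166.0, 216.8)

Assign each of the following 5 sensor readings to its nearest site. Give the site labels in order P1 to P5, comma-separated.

P1 → G (d²=42.01)
P2 → J (d²=1046.12)
P3 → K (d²=3803.56)
P4 → R (d²=566.48)
P5 → N (d²=131.89)

G, J, K, R, N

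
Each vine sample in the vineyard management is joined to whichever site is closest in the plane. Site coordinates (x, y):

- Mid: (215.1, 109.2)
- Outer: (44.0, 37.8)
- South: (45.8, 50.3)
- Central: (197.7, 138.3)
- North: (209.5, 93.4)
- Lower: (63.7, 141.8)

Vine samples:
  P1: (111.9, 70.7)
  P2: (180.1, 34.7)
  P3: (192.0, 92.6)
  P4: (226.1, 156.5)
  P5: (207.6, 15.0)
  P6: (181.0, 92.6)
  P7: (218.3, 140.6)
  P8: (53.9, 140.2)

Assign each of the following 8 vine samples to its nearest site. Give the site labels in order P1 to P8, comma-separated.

P1 → South (d²=4785.37)
P2 → North (d²=4310.05)
P3 → North (d²=306.89)
P4 → Central (d²=1137.80)
P5 → North (d²=6150.17)
P6 → North (d²=812.89)
P7 → Central (d²=429.65)
P8 → Lower (d²=98.60)

South, North, North, Central, North, North, Central, Lower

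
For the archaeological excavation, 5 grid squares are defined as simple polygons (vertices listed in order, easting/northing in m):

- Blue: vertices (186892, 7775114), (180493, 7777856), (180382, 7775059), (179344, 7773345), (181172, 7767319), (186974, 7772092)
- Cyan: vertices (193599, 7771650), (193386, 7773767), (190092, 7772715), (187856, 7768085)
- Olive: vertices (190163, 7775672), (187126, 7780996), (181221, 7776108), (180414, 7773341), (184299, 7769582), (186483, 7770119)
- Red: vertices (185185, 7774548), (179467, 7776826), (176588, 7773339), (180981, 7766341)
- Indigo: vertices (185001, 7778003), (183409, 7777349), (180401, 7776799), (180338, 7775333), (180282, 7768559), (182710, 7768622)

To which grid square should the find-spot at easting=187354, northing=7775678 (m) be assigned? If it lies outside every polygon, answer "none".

Cast a ray rightward from (187354, 7775678). For each polygon, the edges (by vertex number in listed order) whose endpoints lie on opposite sides of northing = 7775678, where each meets that height, and whether that is right or left of the point:
Blue: 1–2 at easting≈185575.8 (left), 2–3 at easting≈180406.6 (left) → 0 crossings.
Cyan: no edge straddles that height → 0 crossings.
Olive: 1–2 at easting≈190159.6 (right), 3–4 at easting≈181095.6 (left) → 1 crossing.
Red: 1–2 at easting≈182348.6 (left), 2–3 at easting≈178519.2 (left) → 0 crossings.
Indigo: 3–4 at easting≈180352.8 (left), 6–1 at easting≈184433.2 (left) → 0 crossings.
Only Olive has an odd count, so the point is inside Olive.

Olive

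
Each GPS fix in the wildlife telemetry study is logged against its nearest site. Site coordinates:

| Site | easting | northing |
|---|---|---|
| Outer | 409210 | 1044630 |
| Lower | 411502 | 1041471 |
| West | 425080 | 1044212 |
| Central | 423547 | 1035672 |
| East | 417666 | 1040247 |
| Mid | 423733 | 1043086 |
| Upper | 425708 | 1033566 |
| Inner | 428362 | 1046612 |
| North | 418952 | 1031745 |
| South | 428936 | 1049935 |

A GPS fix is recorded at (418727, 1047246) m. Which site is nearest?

Squared distances to each site:
Outer: 97416745.000; Lower: 85551250.000; West: 49565765.000; Central: 157189876.000; East: 50111722.000; Mid: 42365636.000; Upper: 235876761.000; Inner: 93235181.000; North: 240331626.000; South: 111454402.000.
Minimum at Mid.

Mid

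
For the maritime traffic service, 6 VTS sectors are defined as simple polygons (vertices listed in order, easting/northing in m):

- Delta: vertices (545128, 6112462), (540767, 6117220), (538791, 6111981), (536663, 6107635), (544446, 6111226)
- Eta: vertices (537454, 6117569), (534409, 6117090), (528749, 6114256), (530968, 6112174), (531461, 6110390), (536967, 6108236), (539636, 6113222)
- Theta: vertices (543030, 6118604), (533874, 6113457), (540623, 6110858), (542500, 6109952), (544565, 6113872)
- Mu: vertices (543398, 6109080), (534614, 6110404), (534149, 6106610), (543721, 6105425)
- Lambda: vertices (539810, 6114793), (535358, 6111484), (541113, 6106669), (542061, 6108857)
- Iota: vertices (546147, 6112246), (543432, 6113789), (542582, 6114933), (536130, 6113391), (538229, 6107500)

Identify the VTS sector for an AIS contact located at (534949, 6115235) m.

Eta

Cast a ray rightward from (534949, 6115235). For each polygon, the edges (by vertex number in listed order) whose endpoints lie on opposite sides of northing = 6115235, where each meets that height, and whether that is right or left of the point:
Delta: 1–2 at easting≈542586.4 (right), 2–3 at easting≈540018.3 (right) → 2 crossings.
Eta: 2–3 at easting≈530704.2 (left), 7–1 at easting≈538625.6 (right) → 1 crossing.
Theta: 1–2 at easting≈537036.9 (right), 5–1 at easting≈544122.9 (right) → 2 crossings.
Mu: no edge straddles that height → 0 crossings.
Lambda: no edge straddles that height → 0 crossings.
Iota: no edge straddles that height → 0 crossings.
Only Eta has an odd count, so the point is inside Eta.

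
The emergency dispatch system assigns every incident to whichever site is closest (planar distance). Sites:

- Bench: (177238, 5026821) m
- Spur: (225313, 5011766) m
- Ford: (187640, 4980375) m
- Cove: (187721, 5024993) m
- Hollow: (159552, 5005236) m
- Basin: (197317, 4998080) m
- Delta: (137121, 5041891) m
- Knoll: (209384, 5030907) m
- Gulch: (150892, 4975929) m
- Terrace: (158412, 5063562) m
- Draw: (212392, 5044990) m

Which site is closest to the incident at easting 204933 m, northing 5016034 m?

Knoll

Squared distances to each site:
Bench: 883372394.000; Spur: 433560224.000; Ford: 1570612130.000; Cove: 376516625.000; Hollow: 2176031965.000; Basin: 380349572.000; Delta: 5267051793.000; Knoll: 241017530.000; Gulch: 4528840706.000; Terrace: 4423114225.000; Draw: 894086617.000.
Minimum at Knoll.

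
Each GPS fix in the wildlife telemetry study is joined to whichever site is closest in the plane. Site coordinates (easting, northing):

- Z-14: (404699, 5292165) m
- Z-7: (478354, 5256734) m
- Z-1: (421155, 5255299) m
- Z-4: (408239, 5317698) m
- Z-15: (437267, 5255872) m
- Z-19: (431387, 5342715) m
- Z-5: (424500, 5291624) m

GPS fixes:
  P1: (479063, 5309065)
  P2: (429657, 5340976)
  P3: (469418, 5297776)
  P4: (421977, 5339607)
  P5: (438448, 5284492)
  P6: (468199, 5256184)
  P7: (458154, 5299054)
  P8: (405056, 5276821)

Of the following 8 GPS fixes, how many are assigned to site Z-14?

P1 → Z-7
P2 → Z-19
P3 → Z-7
P4 → Z-19
P5 → Z-5
P6 → Z-7
P7 → Z-5
P8 → Z-14
1 of the 8 goes to Z-14.

1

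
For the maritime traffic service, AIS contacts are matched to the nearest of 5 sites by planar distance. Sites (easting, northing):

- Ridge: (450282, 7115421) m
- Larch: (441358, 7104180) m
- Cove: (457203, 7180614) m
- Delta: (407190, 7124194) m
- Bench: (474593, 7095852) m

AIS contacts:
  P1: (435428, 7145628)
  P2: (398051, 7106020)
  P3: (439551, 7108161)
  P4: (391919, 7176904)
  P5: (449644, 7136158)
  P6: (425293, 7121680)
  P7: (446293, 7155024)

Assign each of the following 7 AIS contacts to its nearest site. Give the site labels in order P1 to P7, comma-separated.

P1 → Ridge (d²=1133104165.00)
P2 → Delta (d²=413815597.00)
P3 → Larch (d²=19113610.00)
P4 → Delta (d²=3011547541.00)
P5 → Ridge (d²=430430213.00)
P6 → Delta (d²=334038805.00)
P7 → Cove (d²=773876200.00)

Ridge, Delta, Larch, Delta, Ridge, Delta, Cove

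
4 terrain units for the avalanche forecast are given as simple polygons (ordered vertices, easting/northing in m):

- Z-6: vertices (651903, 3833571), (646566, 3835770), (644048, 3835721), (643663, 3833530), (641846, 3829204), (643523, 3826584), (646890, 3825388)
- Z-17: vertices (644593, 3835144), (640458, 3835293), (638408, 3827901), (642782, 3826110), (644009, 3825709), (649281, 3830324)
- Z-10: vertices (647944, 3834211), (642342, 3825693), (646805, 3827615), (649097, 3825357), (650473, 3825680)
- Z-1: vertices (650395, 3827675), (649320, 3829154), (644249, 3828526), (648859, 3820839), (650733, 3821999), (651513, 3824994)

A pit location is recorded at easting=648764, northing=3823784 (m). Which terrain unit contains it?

Cast a ray rightward from (648764, 3823784). For each polygon, the edges (by vertex number in listed order) whose endpoints lie on opposite sides of northing = 3823784, where each meets that height, and whether that is right or left of the point:
Z-6: no edge straddles that height → 0 crossings.
Z-17: no edge straddles that height → 0 crossings.
Z-10: no edge straddles that height → 0 crossings.
Z-1: 3–4 at easting≈647092.8 (left), 5–6 at easting≈651197.9 (right) → 1 crossing.
Only Z-1 has an odd count, so the point is inside Z-1.

Z-1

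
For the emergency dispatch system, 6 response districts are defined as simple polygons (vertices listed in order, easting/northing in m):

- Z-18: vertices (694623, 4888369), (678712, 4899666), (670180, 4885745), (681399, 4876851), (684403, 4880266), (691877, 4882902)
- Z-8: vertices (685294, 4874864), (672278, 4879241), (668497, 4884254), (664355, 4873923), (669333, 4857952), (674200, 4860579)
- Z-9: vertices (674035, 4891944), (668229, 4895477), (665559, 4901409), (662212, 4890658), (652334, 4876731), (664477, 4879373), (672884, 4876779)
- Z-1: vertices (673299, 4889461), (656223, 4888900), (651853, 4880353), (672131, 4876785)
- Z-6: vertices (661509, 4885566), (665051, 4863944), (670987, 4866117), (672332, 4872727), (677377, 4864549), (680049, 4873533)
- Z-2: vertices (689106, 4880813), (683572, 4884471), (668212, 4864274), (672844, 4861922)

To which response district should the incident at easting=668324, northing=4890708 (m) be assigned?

Cast a ray rightward from (668324, 4890708). For each polygon, the edges (by vertex number in listed order) whose endpoints lie on opposite sides of northing = 4890708, where each meets that height, and whether that is right or left of the point:
Z-18: 1–2 at easting≈691328.7 (right), 2–3 at easting≈673221.8 (right) → 2 crossings.
Z-8: no edge straddles that height → 0 crossings.
Z-9: 3–4 at easting≈662227.6 (left), 7–1 at easting≈673941.2 (right) → 1 crossing.
Z-1: no edge straddles that height → 0 crossings.
Z-6: no edge straddles that height → 0 crossings.
Z-2: no edge straddles that height → 0 crossings.
Only Z-9 has an odd count, so the point is inside Z-9.

Z-9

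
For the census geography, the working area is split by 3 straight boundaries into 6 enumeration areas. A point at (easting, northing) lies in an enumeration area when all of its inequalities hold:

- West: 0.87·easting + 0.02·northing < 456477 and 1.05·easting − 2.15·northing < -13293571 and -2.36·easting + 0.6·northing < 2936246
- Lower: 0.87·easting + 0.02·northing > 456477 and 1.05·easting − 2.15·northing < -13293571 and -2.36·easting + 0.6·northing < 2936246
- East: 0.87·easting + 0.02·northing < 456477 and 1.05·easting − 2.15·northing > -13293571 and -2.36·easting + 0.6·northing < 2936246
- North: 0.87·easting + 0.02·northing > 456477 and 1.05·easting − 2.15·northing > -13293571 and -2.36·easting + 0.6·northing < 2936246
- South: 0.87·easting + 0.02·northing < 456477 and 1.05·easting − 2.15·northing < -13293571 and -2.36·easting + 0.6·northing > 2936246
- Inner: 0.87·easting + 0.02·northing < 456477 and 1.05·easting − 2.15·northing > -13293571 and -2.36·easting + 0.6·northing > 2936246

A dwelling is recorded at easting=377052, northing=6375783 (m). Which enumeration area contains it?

0.87·377052 + 0.02·6375783 = 455550.900, which is < 456477
1.05·377052 − 2.15·6375783 = -13312028.850, which is < -13293571
-2.36·377052 + 0.6·6375783 = 2935627.080, which is < 2936246
This sign pattern matches West.

West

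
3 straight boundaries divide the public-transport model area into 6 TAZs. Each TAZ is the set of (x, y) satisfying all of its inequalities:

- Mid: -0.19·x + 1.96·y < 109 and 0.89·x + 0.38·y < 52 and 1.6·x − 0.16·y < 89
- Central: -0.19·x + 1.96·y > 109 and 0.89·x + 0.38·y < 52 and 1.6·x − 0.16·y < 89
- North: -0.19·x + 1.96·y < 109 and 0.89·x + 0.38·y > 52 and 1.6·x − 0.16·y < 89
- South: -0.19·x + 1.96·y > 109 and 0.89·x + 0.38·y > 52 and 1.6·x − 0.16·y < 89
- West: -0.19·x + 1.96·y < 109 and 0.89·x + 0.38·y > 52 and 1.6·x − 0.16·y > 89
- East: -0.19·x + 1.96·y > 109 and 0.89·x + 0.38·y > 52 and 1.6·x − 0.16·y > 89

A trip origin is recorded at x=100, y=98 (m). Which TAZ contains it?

East

-0.19·100 + 1.96·98 = 173.080, which is > 109
0.89·100 + 0.38·98 = 126.240, which is > 52
1.6·100 − 0.16·98 = 144.320, which is > 89
This sign pattern matches East.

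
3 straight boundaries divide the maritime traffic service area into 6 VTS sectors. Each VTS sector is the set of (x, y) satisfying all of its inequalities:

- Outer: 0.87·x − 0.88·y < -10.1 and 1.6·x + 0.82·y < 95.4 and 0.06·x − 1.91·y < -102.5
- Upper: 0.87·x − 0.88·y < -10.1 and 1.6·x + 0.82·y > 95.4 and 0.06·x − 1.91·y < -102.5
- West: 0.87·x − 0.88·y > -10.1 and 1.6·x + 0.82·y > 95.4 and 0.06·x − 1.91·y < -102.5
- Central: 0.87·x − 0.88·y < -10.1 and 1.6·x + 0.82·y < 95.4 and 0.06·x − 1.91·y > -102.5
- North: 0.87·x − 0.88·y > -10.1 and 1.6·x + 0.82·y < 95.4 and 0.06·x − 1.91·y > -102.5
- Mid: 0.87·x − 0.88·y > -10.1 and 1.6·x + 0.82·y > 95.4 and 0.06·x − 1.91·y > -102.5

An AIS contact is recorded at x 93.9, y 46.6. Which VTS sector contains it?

Mid

0.87·93.9 − 0.88·46.6 = 40.685, which is > -10.1
1.6·93.9 + 0.82·46.6 = 188.452, which is > 95.4
0.06·93.9 − 1.91·46.6 = -83.372, which is > -102.5
This sign pattern matches Mid.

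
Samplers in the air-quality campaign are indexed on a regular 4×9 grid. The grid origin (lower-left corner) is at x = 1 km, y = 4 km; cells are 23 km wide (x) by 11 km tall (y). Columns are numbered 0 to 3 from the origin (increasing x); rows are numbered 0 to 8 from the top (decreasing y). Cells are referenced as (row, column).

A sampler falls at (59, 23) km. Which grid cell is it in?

(7, 2)

Column index: ⌊(59 − 1) / 23⌋ = ⌊2.522⌋ = 2
Row offset from origin: ⌊(23 − 4) / 11⌋ = ⌊1.727⌋ = 1 → row 7 (counted from top)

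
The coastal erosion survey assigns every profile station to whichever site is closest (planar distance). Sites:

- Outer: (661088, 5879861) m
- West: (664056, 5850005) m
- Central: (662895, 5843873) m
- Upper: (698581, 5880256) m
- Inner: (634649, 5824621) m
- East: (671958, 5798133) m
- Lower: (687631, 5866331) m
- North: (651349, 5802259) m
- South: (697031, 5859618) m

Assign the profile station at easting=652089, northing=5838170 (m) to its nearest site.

Squared distances to each site:
Outer: 1819121482.000; West: 283276314.000; Central: 149293845.000; Upper: 3932737460.000; Inner: 487729001.000; East: 1997738530.000; Lower: 2056275685.000; North: 1290147521.000; South: 2479800068.000.
Minimum at Central.

Central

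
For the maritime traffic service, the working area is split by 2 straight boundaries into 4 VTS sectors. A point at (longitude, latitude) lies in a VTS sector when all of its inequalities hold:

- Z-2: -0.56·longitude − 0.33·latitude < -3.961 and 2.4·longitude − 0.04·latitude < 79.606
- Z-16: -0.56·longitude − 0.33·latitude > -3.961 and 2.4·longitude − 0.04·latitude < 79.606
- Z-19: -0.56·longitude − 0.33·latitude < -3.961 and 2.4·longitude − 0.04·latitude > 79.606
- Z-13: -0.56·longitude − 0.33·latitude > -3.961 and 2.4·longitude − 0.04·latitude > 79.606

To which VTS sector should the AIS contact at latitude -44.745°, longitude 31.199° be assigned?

-0.56·31.199 − 0.33·-44.745 = -2.706, which is > -3.961
2.4·31.199 − 0.04·-44.745 = 76.667, which is < 79.606
This sign pattern matches Z-16.

Z-16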